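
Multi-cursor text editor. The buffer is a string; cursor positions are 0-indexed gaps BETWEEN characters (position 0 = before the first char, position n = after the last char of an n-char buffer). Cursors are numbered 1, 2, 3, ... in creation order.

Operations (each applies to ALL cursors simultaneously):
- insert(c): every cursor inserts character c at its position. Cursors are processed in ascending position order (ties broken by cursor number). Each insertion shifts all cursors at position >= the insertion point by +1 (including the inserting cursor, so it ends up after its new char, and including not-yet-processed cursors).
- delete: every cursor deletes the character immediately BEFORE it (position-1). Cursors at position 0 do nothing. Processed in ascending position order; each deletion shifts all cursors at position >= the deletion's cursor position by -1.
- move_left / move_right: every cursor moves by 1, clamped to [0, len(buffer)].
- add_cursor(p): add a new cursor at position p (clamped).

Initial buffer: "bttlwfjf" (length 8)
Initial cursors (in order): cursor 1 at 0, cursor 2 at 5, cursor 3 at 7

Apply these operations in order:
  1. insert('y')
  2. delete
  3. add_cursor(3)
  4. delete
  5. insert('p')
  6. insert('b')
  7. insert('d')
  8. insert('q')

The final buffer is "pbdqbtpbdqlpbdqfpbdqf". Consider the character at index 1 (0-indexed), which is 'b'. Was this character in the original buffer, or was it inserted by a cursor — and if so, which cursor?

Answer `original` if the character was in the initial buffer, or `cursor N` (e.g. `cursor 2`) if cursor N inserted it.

After op 1 (insert('y')): buffer="ybttlwyfjyf" (len 11), cursors c1@1 c2@7 c3@10, authorship 1.....2..3.
After op 2 (delete): buffer="bttlwfjf" (len 8), cursors c1@0 c2@5 c3@7, authorship ........
After op 3 (add_cursor(3)): buffer="bttlwfjf" (len 8), cursors c1@0 c4@3 c2@5 c3@7, authorship ........
After op 4 (delete): buffer="btlff" (len 5), cursors c1@0 c4@2 c2@3 c3@4, authorship .....
After op 5 (insert('p')): buffer="pbtplpfpf" (len 9), cursors c1@1 c4@4 c2@6 c3@8, authorship 1..4.2.3.
After op 6 (insert('b')): buffer="pbbtpblpbfpbf" (len 13), cursors c1@2 c4@6 c2@9 c3@12, authorship 11..44.22.33.
After op 7 (insert('d')): buffer="pbdbtpbdlpbdfpbdf" (len 17), cursors c1@3 c4@8 c2@12 c3@16, authorship 111..444.222.333.
After op 8 (insert('q')): buffer="pbdqbtpbdqlpbdqfpbdqf" (len 21), cursors c1@4 c4@10 c2@15 c3@20, authorship 1111..4444.2222.3333.
Authorship (.=original, N=cursor N): 1 1 1 1 . . 4 4 4 4 . 2 2 2 2 . 3 3 3 3 .
Index 1: author = 1

Answer: cursor 1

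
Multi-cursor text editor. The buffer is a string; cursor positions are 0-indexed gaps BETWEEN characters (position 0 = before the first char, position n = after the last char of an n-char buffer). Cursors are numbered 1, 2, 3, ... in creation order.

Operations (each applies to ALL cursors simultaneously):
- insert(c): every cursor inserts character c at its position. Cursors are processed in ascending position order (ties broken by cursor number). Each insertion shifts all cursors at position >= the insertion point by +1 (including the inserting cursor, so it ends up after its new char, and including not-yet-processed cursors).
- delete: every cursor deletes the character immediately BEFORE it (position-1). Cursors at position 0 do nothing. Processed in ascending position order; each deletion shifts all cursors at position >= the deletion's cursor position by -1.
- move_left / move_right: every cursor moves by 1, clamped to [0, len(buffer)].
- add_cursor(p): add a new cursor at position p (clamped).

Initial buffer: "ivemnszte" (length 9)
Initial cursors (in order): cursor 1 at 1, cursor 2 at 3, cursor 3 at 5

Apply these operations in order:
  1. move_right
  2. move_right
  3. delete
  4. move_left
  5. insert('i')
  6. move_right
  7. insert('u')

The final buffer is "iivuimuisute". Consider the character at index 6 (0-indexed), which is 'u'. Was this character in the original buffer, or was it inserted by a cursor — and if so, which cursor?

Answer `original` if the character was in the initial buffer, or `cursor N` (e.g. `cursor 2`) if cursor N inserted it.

After op 1 (move_right): buffer="ivemnszte" (len 9), cursors c1@2 c2@4 c3@6, authorship .........
After op 2 (move_right): buffer="ivemnszte" (len 9), cursors c1@3 c2@5 c3@7, authorship .........
After op 3 (delete): buffer="ivmste" (len 6), cursors c1@2 c2@3 c3@4, authorship ......
After op 4 (move_left): buffer="ivmste" (len 6), cursors c1@1 c2@2 c3@3, authorship ......
After op 5 (insert('i')): buffer="iivimiste" (len 9), cursors c1@2 c2@4 c3@6, authorship .1.2.3...
After op 6 (move_right): buffer="iivimiste" (len 9), cursors c1@3 c2@5 c3@7, authorship .1.2.3...
After op 7 (insert('u')): buffer="iivuimuisute" (len 12), cursors c1@4 c2@7 c3@10, authorship .1.12.23.3..
Authorship (.=original, N=cursor N): . 1 . 1 2 . 2 3 . 3 . .
Index 6: author = 2

Answer: cursor 2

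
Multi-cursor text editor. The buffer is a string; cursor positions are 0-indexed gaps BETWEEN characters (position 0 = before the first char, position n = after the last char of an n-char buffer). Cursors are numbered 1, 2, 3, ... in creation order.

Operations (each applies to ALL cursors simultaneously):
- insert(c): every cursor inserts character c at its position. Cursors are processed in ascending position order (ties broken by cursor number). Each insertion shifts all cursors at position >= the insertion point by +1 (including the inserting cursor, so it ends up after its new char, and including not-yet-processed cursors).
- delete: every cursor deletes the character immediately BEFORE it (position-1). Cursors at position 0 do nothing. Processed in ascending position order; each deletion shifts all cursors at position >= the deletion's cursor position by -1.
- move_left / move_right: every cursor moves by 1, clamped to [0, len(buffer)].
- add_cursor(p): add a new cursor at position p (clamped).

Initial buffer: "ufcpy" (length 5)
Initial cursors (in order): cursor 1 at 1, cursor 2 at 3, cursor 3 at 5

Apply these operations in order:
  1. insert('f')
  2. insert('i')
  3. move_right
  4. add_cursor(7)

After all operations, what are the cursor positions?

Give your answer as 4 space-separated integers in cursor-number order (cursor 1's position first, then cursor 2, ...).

After op 1 (insert('f')): buffer="uffcfpyf" (len 8), cursors c1@2 c2@5 c3@8, authorship .1..2..3
After op 2 (insert('i')): buffer="ufifcfipyfi" (len 11), cursors c1@3 c2@7 c3@11, authorship .11..22..33
After op 3 (move_right): buffer="ufifcfipyfi" (len 11), cursors c1@4 c2@8 c3@11, authorship .11..22..33
After op 4 (add_cursor(7)): buffer="ufifcfipyfi" (len 11), cursors c1@4 c4@7 c2@8 c3@11, authorship .11..22..33

Answer: 4 8 11 7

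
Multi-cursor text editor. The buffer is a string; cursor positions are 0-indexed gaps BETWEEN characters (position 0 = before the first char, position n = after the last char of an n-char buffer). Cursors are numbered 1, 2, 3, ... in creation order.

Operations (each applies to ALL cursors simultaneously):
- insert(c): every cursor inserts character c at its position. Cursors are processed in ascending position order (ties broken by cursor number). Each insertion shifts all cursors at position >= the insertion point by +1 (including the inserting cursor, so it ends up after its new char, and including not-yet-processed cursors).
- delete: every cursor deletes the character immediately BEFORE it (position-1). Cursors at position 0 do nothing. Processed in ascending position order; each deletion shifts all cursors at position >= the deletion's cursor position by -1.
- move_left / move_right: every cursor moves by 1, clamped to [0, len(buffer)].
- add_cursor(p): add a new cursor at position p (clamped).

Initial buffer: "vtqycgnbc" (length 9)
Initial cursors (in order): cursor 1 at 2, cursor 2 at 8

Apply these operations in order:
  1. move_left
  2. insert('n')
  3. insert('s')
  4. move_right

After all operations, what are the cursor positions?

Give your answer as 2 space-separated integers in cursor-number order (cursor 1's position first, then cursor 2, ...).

Answer: 4 12

Derivation:
After op 1 (move_left): buffer="vtqycgnbc" (len 9), cursors c1@1 c2@7, authorship .........
After op 2 (insert('n')): buffer="vntqycgnnbc" (len 11), cursors c1@2 c2@9, authorship .1......2..
After op 3 (insert('s')): buffer="vnstqycgnnsbc" (len 13), cursors c1@3 c2@11, authorship .11......22..
After op 4 (move_right): buffer="vnstqycgnnsbc" (len 13), cursors c1@4 c2@12, authorship .11......22..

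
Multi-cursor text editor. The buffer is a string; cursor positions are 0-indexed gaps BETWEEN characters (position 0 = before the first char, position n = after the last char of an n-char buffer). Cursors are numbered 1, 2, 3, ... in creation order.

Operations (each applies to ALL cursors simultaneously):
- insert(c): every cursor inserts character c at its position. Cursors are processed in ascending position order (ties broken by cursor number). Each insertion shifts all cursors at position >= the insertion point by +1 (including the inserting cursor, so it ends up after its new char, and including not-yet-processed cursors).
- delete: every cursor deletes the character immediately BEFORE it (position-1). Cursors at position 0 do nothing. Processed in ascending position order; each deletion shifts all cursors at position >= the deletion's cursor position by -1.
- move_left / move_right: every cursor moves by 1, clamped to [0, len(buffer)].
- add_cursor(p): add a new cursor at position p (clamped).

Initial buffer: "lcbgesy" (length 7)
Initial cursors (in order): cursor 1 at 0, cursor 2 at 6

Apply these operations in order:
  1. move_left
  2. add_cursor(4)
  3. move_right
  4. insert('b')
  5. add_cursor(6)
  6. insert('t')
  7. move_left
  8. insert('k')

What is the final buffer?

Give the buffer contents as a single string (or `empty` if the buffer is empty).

After op 1 (move_left): buffer="lcbgesy" (len 7), cursors c1@0 c2@5, authorship .......
After op 2 (add_cursor(4)): buffer="lcbgesy" (len 7), cursors c1@0 c3@4 c2@5, authorship .......
After op 3 (move_right): buffer="lcbgesy" (len 7), cursors c1@1 c3@5 c2@6, authorship .......
After op 4 (insert('b')): buffer="lbcbgebsby" (len 10), cursors c1@2 c3@7 c2@9, authorship .1....3.2.
After op 5 (add_cursor(6)): buffer="lbcbgebsby" (len 10), cursors c1@2 c4@6 c3@7 c2@9, authorship .1....3.2.
After op 6 (insert('t')): buffer="lbtcbgetbtsbty" (len 14), cursors c1@3 c4@8 c3@10 c2@13, authorship .11....433.22.
After op 7 (move_left): buffer="lbtcbgetbtsbty" (len 14), cursors c1@2 c4@7 c3@9 c2@12, authorship .11....433.22.
After op 8 (insert('k')): buffer="lbktcbgektbktsbkty" (len 18), cursors c1@3 c4@9 c3@12 c2@16, authorship .111....44333.222.

Answer: lbktcbgektbktsbkty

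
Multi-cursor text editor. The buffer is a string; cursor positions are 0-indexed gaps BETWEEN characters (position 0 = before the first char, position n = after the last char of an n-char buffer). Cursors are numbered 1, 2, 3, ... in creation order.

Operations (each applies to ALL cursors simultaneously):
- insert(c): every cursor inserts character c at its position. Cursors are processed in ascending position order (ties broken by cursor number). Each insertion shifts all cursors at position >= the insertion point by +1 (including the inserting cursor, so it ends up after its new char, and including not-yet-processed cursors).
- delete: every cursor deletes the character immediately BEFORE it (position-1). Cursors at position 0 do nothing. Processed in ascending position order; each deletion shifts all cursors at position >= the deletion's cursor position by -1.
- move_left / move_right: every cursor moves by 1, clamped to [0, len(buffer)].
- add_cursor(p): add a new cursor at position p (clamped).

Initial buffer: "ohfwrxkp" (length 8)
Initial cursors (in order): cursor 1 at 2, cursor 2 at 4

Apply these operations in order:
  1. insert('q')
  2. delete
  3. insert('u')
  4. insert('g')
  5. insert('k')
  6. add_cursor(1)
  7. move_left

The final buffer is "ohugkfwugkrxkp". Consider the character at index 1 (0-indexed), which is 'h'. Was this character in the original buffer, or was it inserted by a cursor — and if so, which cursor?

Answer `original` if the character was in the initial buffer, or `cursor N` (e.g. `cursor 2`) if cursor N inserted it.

Answer: original

Derivation:
After op 1 (insert('q')): buffer="ohqfwqrxkp" (len 10), cursors c1@3 c2@6, authorship ..1..2....
After op 2 (delete): buffer="ohfwrxkp" (len 8), cursors c1@2 c2@4, authorship ........
After op 3 (insert('u')): buffer="ohufwurxkp" (len 10), cursors c1@3 c2@6, authorship ..1..2....
After op 4 (insert('g')): buffer="ohugfwugrxkp" (len 12), cursors c1@4 c2@8, authorship ..11..22....
After op 5 (insert('k')): buffer="ohugkfwugkrxkp" (len 14), cursors c1@5 c2@10, authorship ..111..222....
After op 6 (add_cursor(1)): buffer="ohugkfwugkrxkp" (len 14), cursors c3@1 c1@5 c2@10, authorship ..111..222....
After op 7 (move_left): buffer="ohugkfwugkrxkp" (len 14), cursors c3@0 c1@4 c2@9, authorship ..111..222....
Authorship (.=original, N=cursor N): . . 1 1 1 . . 2 2 2 . . . .
Index 1: author = original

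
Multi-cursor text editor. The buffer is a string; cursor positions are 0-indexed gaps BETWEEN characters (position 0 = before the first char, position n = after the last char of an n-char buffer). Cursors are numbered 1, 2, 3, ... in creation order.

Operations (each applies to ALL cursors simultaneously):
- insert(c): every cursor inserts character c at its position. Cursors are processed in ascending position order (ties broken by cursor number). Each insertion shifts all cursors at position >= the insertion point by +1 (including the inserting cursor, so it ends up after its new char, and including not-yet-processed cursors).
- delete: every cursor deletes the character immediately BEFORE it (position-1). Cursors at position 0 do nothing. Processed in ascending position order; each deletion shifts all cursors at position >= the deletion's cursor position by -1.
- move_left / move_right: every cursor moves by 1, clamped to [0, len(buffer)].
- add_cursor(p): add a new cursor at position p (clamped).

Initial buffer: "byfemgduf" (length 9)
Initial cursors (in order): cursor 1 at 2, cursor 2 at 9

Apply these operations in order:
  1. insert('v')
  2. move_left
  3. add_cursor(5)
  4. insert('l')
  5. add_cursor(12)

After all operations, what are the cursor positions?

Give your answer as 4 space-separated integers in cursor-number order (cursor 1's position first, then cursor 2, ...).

Answer: 3 13 7 12

Derivation:
After op 1 (insert('v')): buffer="byvfemgdufv" (len 11), cursors c1@3 c2@11, authorship ..1.......2
After op 2 (move_left): buffer="byvfemgdufv" (len 11), cursors c1@2 c2@10, authorship ..1.......2
After op 3 (add_cursor(5)): buffer="byvfemgdufv" (len 11), cursors c1@2 c3@5 c2@10, authorship ..1.......2
After op 4 (insert('l')): buffer="bylvfelmgduflv" (len 14), cursors c1@3 c3@7 c2@13, authorship ..11..3.....22
After op 5 (add_cursor(12)): buffer="bylvfelmgduflv" (len 14), cursors c1@3 c3@7 c4@12 c2@13, authorship ..11..3.....22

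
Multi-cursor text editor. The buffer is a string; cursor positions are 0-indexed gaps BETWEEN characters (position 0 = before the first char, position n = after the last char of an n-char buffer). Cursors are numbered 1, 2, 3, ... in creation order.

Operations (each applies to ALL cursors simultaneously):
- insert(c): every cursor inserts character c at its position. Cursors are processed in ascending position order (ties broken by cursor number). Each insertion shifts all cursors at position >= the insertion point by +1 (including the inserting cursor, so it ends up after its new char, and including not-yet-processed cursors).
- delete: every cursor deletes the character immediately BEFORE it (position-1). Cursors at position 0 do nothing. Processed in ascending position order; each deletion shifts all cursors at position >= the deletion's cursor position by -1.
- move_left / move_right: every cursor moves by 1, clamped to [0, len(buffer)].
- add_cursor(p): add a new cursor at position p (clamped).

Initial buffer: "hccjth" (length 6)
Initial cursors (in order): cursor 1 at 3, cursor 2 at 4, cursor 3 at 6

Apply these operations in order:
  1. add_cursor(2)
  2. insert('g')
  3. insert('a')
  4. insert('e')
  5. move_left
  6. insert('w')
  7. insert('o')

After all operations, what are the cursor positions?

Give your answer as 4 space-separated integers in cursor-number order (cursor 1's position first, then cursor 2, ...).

Answer: 12 18 25 6

Derivation:
After op 1 (add_cursor(2)): buffer="hccjth" (len 6), cursors c4@2 c1@3 c2@4 c3@6, authorship ......
After op 2 (insert('g')): buffer="hcgcgjgthg" (len 10), cursors c4@3 c1@5 c2@7 c3@10, authorship ..4.1.2..3
After op 3 (insert('a')): buffer="hcgacgajgathga" (len 14), cursors c4@4 c1@7 c2@10 c3@14, authorship ..44.11.22..33
After op 4 (insert('e')): buffer="hcgaecgaejgaethgae" (len 18), cursors c4@5 c1@9 c2@13 c3@18, authorship ..444.111.222..333
After op 5 (move_left): buffer="hcgaecgaejgaethgae" (len 18), cursors c4@4 c1@8 c2@12 c3@17, authorship ..444.111.222..333
After op 6 (insert('w')): buffer="hcgawecgawejgawethgawe" (len 22), cursors c4@5 c1@10 c2@15 c3@21, authorship ..4444.1111.2222..3333
After op 7 (insert('o')): buffer="hcgawoecgawoejgawoethgawoe" (len 26), cursors c4@6 c1@12 c2@18 c3@25, authorship ..44444.11111.22222..33333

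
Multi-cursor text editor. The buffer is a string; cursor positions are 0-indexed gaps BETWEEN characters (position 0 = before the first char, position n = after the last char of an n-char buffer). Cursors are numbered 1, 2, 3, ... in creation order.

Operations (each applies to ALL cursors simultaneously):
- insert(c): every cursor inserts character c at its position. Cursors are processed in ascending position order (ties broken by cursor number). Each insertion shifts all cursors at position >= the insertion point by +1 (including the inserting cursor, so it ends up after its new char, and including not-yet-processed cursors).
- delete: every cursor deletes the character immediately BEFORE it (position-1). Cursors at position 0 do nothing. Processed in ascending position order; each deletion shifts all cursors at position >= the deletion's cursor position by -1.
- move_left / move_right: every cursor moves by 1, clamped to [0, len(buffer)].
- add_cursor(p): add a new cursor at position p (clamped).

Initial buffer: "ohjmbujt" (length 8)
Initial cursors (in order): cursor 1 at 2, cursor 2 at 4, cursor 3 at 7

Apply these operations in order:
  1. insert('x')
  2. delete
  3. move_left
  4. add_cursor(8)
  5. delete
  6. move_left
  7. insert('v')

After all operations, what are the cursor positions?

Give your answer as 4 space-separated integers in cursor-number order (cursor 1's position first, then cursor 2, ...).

After op 1 (insert('x')): buffer="ohxjmxbujxt" (len 11), cursors c1@3 c2@6 c3@10, authorship ..1..2...3.
After op 2 (delete): buffer="ohjmbujt" (len 8), cursors c1@2 c2@4 c3@7, authorship ........
After op 3 (move_left): buffer="ohjmbujt" (len 8), cursors c1@1 c2@3 c3@6, authorship ........
After op 4 (add_cursor(8)): buffer="ohjmbujt" (len 8), cursors c1@1 c2@3 c3@6 c4@8, authorship ........
After op 5 (delete): buffer="hmbj" (len 4), cursors c1@0 c2@1 c3@3 c4@4, authorship ....
After op 6 (move_left): buffer="hmbj" (len 4), cursors c1@0 c2@0 c3@2 c4@3, authorship ....
After op 7 (insert('v')): buffer="vvhmvbvj" (len 8), cursors c1@2 c2@2 c3@5 c4@7, authorship 12..3.4.

Answer: 2 2 5 7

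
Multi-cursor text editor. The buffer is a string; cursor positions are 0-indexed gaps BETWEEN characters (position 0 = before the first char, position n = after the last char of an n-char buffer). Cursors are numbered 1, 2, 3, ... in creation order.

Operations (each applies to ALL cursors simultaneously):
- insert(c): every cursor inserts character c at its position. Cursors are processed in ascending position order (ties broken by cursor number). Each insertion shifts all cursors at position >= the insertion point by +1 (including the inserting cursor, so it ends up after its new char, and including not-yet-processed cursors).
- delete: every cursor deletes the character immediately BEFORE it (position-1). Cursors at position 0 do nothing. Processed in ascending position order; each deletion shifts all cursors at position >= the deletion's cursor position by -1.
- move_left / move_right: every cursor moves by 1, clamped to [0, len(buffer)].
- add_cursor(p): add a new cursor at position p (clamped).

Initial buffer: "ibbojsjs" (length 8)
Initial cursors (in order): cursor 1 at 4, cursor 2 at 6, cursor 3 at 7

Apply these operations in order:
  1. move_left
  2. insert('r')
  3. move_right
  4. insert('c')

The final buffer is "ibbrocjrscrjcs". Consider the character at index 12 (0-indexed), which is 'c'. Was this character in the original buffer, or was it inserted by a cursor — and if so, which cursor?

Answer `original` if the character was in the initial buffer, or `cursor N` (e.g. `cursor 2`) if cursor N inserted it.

Answer: cursor 3

Derivation:
After op 1 (move_left): buffer="ibbojsjs" (len 8), cursors c1@3 c2@5 c3@6, authorship ........
After op 2 (insert('r')): buffer="ibbrojrsrjs" (len 11), cursors c1@4 c2@7 c3@9, authorship ...1..2.3..
After op 3 (move_right): buffer="ibbrojrsrjs" (len 11), cursors c1@5 c2@8 c3@10, authorship ...1..2.3..
After op 4 (insert('c')): buffer="ibbrocjrscrjcs" (len 14), cursors c1@6 c2@10 c3@13, authorship ...1.1.2.23.3.
Authorship (.=original, N=cursor N): . . . 1 . 1 . 2 . 2 3 . 3 .
Index 12: author = 3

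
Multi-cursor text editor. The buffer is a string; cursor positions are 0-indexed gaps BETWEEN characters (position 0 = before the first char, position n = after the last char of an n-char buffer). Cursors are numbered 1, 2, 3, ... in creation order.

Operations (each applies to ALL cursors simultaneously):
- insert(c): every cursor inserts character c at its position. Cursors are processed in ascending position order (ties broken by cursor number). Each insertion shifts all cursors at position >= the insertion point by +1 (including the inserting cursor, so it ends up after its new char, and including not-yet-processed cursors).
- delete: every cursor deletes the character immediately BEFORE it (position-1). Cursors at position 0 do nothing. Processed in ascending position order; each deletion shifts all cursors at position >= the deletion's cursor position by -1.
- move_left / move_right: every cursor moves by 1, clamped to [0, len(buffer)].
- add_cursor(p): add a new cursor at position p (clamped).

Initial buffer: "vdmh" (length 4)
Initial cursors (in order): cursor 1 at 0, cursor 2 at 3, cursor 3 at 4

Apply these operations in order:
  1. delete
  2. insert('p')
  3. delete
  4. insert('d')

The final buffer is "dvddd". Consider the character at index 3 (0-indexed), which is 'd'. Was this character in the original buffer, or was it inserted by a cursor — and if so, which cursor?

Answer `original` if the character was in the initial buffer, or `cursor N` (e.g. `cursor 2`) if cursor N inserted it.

Answer: cursor 2

Derivation:
After op 1 (delete): buffer="vd" (len 2), cursors c1@0 c2@2 c3@2, authorship ..
After op 2 (insert('p')): buffer="pvdpp" (len 5), cursors c1@1 c2@5 c3@5, authorship 1..23
After op 3 (delete): buffer="vd" (len 2), cursors c1@0 c2@2 c3@2, authorship ..
After op 4 (insert('d')): buffer="dvddd" (len 5), cursors c1@1 c2@5 c3@5, authorship 1..23
Authorship (.=original, N=cursor N): 1 . . 2 3
Index 3: author = 2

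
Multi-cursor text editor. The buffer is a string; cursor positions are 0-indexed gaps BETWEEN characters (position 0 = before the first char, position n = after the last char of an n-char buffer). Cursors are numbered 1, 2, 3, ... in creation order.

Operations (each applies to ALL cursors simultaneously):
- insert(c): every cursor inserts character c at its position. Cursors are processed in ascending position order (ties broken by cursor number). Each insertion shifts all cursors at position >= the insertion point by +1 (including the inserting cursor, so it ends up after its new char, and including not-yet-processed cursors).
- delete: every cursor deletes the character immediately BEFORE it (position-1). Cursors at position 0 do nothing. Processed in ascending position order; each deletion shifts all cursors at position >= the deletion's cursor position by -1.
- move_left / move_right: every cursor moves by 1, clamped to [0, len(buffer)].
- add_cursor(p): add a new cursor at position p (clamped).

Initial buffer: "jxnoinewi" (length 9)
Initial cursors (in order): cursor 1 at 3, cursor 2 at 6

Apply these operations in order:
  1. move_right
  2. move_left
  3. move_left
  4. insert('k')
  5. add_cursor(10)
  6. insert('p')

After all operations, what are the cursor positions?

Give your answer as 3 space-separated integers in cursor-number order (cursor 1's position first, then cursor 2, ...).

Answer: 4 9 13

Derivation:
After op 1 (move_right): buffer="jxnoinewi" (len 9), cursors c1@4 c2@7, authorship .........
After op 2 (move_left): buffer="jxnoinewi" (len 9), cursors c1@3 c2@6, authorship .........
After op 3 (move_left): buffer="jxnoinewi" (len 9), cursors c1@2 c2@5, authorship .........
After op 4 (insert('k')): buffer="jxknoiknewi" (len 11), cursors c1@3 c2@7, authorship ..1...2....
After op 5 (add_cursor(10)): buffer="jxknoiknewi" (len 11), cursors c1@3 c2@7 c3@10, authorship ..1...2....
After op 6 (insert('p')): buffer="jxkpnoikpnewpi" (len 14), cursors c1@4 c2@9 c3@13, authorship ..11...22...3.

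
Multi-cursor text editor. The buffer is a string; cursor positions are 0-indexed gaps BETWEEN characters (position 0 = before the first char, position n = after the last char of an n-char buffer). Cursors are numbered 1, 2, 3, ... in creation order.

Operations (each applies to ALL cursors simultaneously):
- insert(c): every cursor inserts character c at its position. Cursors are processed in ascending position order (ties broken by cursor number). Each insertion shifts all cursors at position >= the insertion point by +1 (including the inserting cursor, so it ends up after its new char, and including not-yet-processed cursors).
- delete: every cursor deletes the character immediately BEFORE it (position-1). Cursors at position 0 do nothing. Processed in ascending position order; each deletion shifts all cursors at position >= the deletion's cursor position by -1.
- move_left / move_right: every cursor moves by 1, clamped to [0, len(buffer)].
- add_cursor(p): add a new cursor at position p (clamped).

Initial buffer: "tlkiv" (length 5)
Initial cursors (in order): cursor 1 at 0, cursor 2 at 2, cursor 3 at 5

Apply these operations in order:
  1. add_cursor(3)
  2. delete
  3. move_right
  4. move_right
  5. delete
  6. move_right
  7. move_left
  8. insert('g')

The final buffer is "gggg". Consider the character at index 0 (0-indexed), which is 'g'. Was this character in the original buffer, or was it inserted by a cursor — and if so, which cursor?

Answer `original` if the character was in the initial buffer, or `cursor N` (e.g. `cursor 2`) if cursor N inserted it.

After op 1 (add_cursor(3)): buffer="tlkiv" (len 5), cursors c1@0 c2@2 c4@3 c3@5, authorship .....
After op 2 (delete): buffer="ti" (len 2), cursors c1@0 c2@1 c4@1 c3@2, authorship ..
After op 3 (move_right): buffer="ti" (len 2), cursors c1@1 c2@2 c3@2 c4@2, authorship ..
After op 4 (move_right): buffer="ti" (len 2), cursors c1@2 c2@2 c3@2 c4@2, authorship ..
After op 5 (delete): buffer="" (len 0), cursors c1@0 c2@0 c3@0 c4@0, authorship 
After op 6 (move_right): buffer="" (len 0), cursors c1@0 c2@0 c3@0 c4@0, authorship 
After op 7 (move_left): buffer="" (len 0), cursors c1@0 c2@0 c3@0 c4@0, authorship 
After op 8 (insert('g')): buffer="gggg" (len 4), cursors c1@4 c2@4 c3@4 c4@4, authorship 1234
Authorship (.=original, N=cursor N): 1 2 3 4
Index 0: author = 1

Answer: cursor 1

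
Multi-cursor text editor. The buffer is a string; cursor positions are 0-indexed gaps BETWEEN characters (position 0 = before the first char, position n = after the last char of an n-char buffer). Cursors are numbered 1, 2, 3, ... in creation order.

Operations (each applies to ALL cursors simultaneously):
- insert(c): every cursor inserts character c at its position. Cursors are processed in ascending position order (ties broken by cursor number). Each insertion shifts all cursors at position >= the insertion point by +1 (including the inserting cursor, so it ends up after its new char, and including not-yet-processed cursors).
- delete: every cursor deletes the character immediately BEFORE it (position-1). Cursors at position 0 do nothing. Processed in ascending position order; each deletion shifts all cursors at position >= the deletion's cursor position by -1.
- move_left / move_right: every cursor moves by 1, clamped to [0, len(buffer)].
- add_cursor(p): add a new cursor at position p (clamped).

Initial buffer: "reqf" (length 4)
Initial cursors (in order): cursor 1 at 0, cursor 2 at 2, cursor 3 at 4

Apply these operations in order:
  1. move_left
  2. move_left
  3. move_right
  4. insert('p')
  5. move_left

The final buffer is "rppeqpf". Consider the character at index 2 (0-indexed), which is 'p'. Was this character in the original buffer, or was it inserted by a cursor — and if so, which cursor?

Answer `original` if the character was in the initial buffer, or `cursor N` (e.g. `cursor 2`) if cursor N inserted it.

Answer: cursor 2

Derivation:
After op 1 (move_left): buffer="reqf" (len 4), cursors c1@0 c2@1 c3@3, authorship ....
After op 2 (move_left): buffer="reqf" (len 4), cursors c1@0 c2@0 c3@2, authorship ....
After op 3 (move_right): buffer="reqf" (len 4), cursors c1@1 c2@1 c3@3, authorship ....
After op 4 (insert('p')): buffer="rppeqpf" (len 7), cursors c1@3 c2@3 c3@6, authorship .12..3.
After op 5 (move_left): buffer="rppeqpf" (len 7), cursors c1@2 c2@2 c3@5, authorship .12..3.
Authorship (.=original, N=cursor N): . 1 2 . . 3 .
Index 2: author = 2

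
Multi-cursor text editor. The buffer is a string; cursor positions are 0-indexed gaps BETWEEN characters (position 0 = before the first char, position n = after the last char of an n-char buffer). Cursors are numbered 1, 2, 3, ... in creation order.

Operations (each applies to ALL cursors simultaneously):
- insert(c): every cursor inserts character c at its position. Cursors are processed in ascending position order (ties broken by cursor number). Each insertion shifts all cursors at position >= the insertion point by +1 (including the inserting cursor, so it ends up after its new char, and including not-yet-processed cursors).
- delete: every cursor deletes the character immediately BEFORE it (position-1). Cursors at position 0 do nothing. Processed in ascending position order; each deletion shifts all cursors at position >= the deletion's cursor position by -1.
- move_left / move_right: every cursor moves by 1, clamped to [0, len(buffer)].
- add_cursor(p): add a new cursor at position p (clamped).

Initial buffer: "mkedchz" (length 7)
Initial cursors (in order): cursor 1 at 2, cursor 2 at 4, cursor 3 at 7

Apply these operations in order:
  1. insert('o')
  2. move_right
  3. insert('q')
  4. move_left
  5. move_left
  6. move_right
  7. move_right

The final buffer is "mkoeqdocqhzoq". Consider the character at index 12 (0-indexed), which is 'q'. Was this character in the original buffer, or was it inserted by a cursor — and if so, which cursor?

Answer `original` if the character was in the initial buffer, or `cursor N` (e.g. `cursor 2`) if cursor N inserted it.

Answer: cursor 3

Derivation:
After op 1 (insert('o')): buffer="mkoedochzo" (len 10), cursors c1@3 c2@6 c3@10, authorship ..1..2...3
After op 2 (move_right): buffer="mkoedochzo" (len 10), cursors c1@4 c2@7 c3@10, authorship ..1..2...3
After op 3 (insert('q')): buffer="mkoeqdocqhzoq" (len 13), cursors c1@5 c2@9 c3@13, authorship ..1.1.2.2..33
After op 4 (move_left): buffer="mkoeqdocqhzoq" (len 13), cursors c1@4 c2@8 c3@12, authorship ..1.1.2.2..33
After op 5 (move_left): buffer="mkoeqdocqhzoq" (len 13), cursors c1@3 c2@7 c3@11, authorship ..1.1.2.2..33
After op 6 (move_right): buffer="mkoeqdocqhzoq" (len 13), cursors c1@4 c2@8 c3@12, authorship ..1.1.2.2..33
After op 7 (move_right): buffer="mkoeqdocqhzoq" (len 13), cursors c1@5 c2@9 c3@13, authorship ..1.1.2.2..33
Authorship (.=original, N=cursor N): . . 1 . 1 . 2 . 2 . . 3 3
Index 12: author = 3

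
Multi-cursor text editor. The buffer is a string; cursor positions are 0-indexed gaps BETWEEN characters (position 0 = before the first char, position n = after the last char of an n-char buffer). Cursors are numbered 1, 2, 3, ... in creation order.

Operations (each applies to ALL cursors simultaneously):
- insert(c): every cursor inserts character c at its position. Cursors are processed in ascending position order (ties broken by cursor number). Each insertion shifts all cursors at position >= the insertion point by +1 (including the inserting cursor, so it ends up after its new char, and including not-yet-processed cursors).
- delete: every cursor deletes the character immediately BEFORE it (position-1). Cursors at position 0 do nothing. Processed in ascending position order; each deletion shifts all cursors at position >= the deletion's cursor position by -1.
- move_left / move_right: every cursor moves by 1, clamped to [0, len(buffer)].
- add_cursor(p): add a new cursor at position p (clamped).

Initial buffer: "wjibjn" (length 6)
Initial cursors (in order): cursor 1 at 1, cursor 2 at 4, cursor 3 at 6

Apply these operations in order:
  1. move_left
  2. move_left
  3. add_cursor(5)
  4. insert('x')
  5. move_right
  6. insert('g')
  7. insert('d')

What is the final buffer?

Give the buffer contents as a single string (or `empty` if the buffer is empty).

Answer: xwgdjxigdbxjgdxngd

Derivation:
After op 1 (move_left): buffer="wjibjn" (len 6), cursors c1@0 c2@3 c3@5, authorship ......
After op 2 (move_left): buffer="wjibjn" (len 6), cursors c1@0 c2@2 c3@4, authorship ......
After op 3 (add_cursor(5)): buffer="wjibjn" (len 6), cursors c1@0 c2@2 c3@4 c4@5, authorship ......
After op 4 (insert('x')): buffer="xwjxibxjxn" (len 10), cursors c1@1 c2@4 c3@7 c4@9, authorship 1..2..3.4.
After op 5 (move_right): buffer="xwjxibxjxn" (len 10), cursors c1@2 c2@5 c3@8 c4@10, authorship 1..2..3.4.
After op 6 (insert('g')): buffer="xwgjxigbxjgxng" (len 14), cursors c1@3 c2@7 c3@11 c4@14, authorship 1.1.2.2.3.34.4
After op 7 (insert('d')): buffer="xwgdjxigdbxjgdxngd" (len 18), cursors c1@4 c2@9 c3@14 c4@18, authorship 1.11.2.22.3.334.44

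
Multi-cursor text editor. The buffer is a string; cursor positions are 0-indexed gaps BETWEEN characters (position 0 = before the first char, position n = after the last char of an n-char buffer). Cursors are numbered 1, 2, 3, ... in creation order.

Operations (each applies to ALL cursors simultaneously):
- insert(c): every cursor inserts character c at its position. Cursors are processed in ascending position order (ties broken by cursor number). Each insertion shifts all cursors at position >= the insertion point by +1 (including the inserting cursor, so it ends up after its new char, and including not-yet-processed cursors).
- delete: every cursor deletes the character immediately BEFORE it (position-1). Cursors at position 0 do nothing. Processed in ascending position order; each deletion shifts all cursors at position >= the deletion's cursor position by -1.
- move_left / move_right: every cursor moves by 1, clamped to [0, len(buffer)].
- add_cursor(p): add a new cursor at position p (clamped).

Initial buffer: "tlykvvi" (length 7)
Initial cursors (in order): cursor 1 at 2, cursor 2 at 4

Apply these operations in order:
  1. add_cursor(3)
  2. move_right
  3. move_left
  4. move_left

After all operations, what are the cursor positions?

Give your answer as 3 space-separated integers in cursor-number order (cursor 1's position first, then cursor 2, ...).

Answer: 1 3 2

Derivation:
After op 1 (add_cursor(3)): buffer="tlykvvi" (len 7), cursors c1@2 c3@3 c2@4, authorship .......
After op 2 (move_right): buffer="tlykvvi" (len 7), cursors c1@3 c3@4 c2@5, authorship .......
After op 3 (move_left): buffer="tlykvvi" (len 7), cursors c1@2 c3@3 c2@4, authorship .......
After op 4 (move_left): buffer="tlykvvi" (len 7), cursors c1@1 c3@2 c2@3, authorship .......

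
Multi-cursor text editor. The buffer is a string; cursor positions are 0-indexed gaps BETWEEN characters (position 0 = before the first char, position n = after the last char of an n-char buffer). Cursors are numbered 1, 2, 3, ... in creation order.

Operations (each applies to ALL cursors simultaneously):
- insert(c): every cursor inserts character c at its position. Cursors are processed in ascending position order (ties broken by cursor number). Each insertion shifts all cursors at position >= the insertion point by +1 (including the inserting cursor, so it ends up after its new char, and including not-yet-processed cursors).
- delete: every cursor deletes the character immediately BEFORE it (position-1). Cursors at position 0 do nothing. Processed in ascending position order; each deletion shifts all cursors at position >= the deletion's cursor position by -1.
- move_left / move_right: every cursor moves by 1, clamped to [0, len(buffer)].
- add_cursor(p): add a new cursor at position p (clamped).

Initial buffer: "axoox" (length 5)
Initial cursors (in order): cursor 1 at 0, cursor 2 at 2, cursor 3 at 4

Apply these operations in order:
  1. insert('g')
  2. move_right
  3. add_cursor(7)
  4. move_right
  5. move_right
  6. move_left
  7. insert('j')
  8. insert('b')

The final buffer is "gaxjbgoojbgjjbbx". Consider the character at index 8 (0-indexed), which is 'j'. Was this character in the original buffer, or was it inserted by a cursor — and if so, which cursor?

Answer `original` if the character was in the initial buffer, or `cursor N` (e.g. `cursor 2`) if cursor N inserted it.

After op 1 (insert('g')): buffer="gaxgoogx" (len 8), cursors c1@1 c2@4 c3@7, authorship 1..2..3.
After op 2 (move_right): buffer="gaxgoogx" (len 8), cursors c1@2 c2@5 c3@8, authorship 1..2..3.
After op 3 (add_cursor(7)): buffer="gaxgoogx" (len 8), cursors c1@2 c2@5 c4@7 c3@8, authorship 1..2..3.
After op 4 (move_right): buffer="gaxgoogx" (len 8), cursors c1@3 c2@6 c3@8 c4@8, authorship 1..2..3.
After op 5 (move_right): buffer="gaxgoogx" (len 8), cursors c1@4 c2@7 c3@8 c4@8, authorship 1..2..3.
After op 6 (move_left): buffer="gaxgoogx" (len 8), cursors c1@3 c2@6 c3@7 c4@7, authorship 1..2..3.
After op 7 (insert('j')): buffer="gaxjgoojgjjx" (len 12), cursors c1@4 c2@8 c3@11 c4@11, authorship 1..12..2334.
After op 8 (insert('b')): buffer="gaxjbgoojbgjjbbx" (len 16), cursors c1@5 c2@10 c3@15 c4@15, authorship 1..112..2233434.
Authorship (.=original, N=cursor N): 1 . . 1 1 2 . . 2 2 3 3 4 3 4 .
Index 8: author = 2

Answer: cursor 2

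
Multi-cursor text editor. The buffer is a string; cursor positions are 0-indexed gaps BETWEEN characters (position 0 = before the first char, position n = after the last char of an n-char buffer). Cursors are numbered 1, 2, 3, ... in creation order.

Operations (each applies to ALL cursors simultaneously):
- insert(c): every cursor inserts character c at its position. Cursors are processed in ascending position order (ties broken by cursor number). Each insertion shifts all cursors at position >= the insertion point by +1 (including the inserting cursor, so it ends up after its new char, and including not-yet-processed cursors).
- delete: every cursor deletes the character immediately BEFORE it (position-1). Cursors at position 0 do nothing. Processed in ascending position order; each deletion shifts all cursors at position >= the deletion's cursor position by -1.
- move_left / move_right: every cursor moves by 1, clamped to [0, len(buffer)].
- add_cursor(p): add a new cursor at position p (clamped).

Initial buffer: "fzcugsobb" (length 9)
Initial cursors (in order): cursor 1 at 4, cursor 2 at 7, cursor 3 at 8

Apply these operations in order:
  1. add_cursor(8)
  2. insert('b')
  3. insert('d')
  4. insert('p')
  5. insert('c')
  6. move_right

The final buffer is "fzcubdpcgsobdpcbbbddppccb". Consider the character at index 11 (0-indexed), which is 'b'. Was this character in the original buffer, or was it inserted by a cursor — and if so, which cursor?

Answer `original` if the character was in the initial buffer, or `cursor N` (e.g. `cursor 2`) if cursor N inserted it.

Answer: cursor 2

Derivation:
After op 1 (add_cursor(8)): buffer="fzcugsobb" (len 9), cursors c1@4 c2@7 c3@8 c4@8, authorship .........
After op 2 (insert('b')): buffer="fzcubgsobbbbb" (len 13), cursors c1@5 c2@9 c3@12 c4@12, authorship ....1...2.34.
After op 3 (insert('d')): buffer="fzcubdgsobdbbbddb" (len 17), cursors c1@6 c2@11 c3@16 c4@16, authorship ....11...22.3434.
After op 4 (insert('p')): buffer="fzcubdpgsobdpbbbddppb" (len 21), cursors c1@7 c2@13 c3@20 c4@20, authorship ....111...222.343434.
After op 5 (insert('c')): buffer="fzcubdpcgsobdpcbbbddppccb" (len 25), cursors c1@8 c2@15 c3@24 c4@24, authorship ....1111...2222.34343434.
After op 6 (move_right): buffer="fzcubdpcgsobdpcbbbddppccb" (len 25), cursors c1@9 c2@16 c3@25 c4@25, authorship ....1111...2222.34343434.
Authorship (.=original, N=cursor N): . . . . 1 1 1 1 . . . 2 2 2 2 . 3 4 3 4 3 4 3 4 .
Index 11: author = 2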